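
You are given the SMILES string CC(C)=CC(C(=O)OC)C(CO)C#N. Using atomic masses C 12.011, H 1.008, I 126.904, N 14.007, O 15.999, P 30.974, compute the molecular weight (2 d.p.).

197.23 g/mol

First, the molecular formula is C10H15NO3 (counting implicit H from valence).
  C: 10 × 12.011 = 120.110
  H: 15 × 1.008 = 15.120
  N: 1 × 14.007 = 14.007
  O: 3 × 15.999 = 47.997
Sum: 10×12.011 + 15×1.008 + 1×14.007 + 3×15.999 = 197.234 → 197.23 g/mol.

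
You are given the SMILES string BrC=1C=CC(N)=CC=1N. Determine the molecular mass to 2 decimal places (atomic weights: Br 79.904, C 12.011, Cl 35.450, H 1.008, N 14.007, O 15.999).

187.04 g/mol

First, the molecular formula is C6H7BrN2 (counting implicit H from valence).
  Br: 1 × 79.904 = 79.904
  C: 6 × 12.011 = 72.066
  H: 7 × 1.008 = 7.056
  N: 2 × 14.007 = 28.014
Sum: 1×79.904 + 6×12.011 + 7×1.008 + 2×14.007 = 187.040 → 187.04 g/mol.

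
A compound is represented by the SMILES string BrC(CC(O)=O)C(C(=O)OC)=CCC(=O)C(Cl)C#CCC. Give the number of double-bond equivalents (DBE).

6

Degree of unsaturation = (number of rings) + (number of π bonds).
Ring closures in the SMILES: 0.
π bonds: 4 double bonds (each 1 DoU), 1 triple bond (each 2 DoU) → 6 DoU from unsaturation.
Total DoU = 0 + 6 = 6.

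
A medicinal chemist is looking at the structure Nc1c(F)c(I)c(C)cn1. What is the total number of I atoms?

1

Scan the SMILES for I atoms (remember two-letter symbols like Cl and Br are single atoms).
Iodine count: 1.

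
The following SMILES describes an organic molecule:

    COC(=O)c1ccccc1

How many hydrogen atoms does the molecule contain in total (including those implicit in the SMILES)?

8

Walk through each heavy atom and fill implicit hydrogens from standard valence (C 4, N 3, O 2, S 2, halogen 1); for lowercase aromatic atoms, an aromatic c carries 1 H when it has two neighbours and 0 H with three, and aromatic n carries 0 H:
  atom 1: C, bond orders sum to 1 (valence 4) → 3 H
  atom 2: O, bond orders sum to 2 (valence 2) → 0 H
  atom 3: C, bond orders sum to 4 (valence 4) → 0 H
  atom 4: O, bond orders sum to 2 (valence 2) → 0 H
  atom 5: aromatic c, 3 neighbours → 0 H
  atom 6: aromatic c, 2 neighbours → 1 H
  atom 7: aromatic c, 2 neighbours → 1 H
  atom 8: aromatic c, 2 neighbours → 1 H
  atom 9: aromatic c, 2 neighbours → 1 H
  atom 10: aromatic c, 2 neighbours → 1 H
Total hydrogens: 8.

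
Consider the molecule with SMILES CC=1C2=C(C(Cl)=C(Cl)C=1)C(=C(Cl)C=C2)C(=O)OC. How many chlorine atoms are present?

3

Scan the SMILES for Cl atoms (remember two-letter symbols like Cl and Br are single atoms).
Chlorine count: 3.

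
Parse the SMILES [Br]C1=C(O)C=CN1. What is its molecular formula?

Walk through each heavy atom and fill implicit hydrogens from standard valence (C 4, N 3, O 2, S 2, halogen 1):
  atom 1: Br with explicit H count 0
  atom 2: C, bond orders sum to 4 (valence 4) → 0 H
  atom 3: C, bond orders sum to 4 (valence 4) → 0 H
  atom 4: O, bond orders sum to 1 (valence 2) → 1 H
  atom 5: C, bond orders sum to 3 (valence 4) → 1 H
  atom 6: C, bond orders sum to 3 (valence 4) → 1 H
  atom 7: N, bond orders sum to 2 (valence 3) → 1 H
Totals → C:4, H:4, Br:1, N:1, O:1.
In Hill order: C4H4BrNO.

C4H4BrNO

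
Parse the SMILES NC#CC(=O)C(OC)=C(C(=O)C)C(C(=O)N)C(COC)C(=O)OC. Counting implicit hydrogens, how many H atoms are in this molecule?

20

Walk through each heavy atom and fill implicit hydrogens from standard valence (C 4, N 3, O 2, S 2, halogen 1):
  atom 1: N, bond orders sum to 1 (valence 3) → 2 H
  atom 2: C, bond orders sum to 4 (valence 4) → 0 H
  atom 3: C, bond orders sum to 4 (valence 4) → 0 H
  atom 4: C, bond orders sum to 4 (valence 4) → 0 H
  atom 5: O, bond orders sum to 2 (valence 2) → 0 H
  atom 6: C, bond orders sum to 4 (valence 4) → 0 H
  atom 7: O, bond orders sum to 2 (valence 2) → 0 H
  atom 8: C, bond orders sum to 1 (valence 4) → 3 H
  atom 9: C, bond orders sum to 4 (valence 4) → 0 H
  atom 10: C, bond orders sum to 4 (valence 4) → 0 H
  atom 11: O, bond orders sum to 2 (valence 2) → 0 H
  atom 12: C, bond orders sum to 1 (valence 4) → 3 H
  atom 13: C, bond orders sum to 3 (valence 4) → 1 H
  atom 14: C, bond orders sum to 4 (valence 4) → 0 H
  atom 15: O, bond orders sum to 2 (valence 2) → 0 H
  atom 16: N, bond orders sum to 1 (valence 3) → 2 H
  atom 17: C, bond orders sum to 3 (valence 4) → 1 H
  atom 18: C, bond orders sum to 2 (valence 4) → 2 H
  atom 19: O, bond orders sum to 2 (valence 2) → 0 H
  atom 20: C, bond orders sum to 1 (valence 4) → 3 H
  atom 21: C, bond orders sum to 4 (valence 4) → 0 H
  atom 22: O, bond orders sum to 2 (valence 2) → 0 H
  atom 23: O, bond orders sum to 2 (valence 2) → 0 H
  atom 24: C, bond orders sum to 1 (valence 4) → 3 H
Total hydrogens: 20.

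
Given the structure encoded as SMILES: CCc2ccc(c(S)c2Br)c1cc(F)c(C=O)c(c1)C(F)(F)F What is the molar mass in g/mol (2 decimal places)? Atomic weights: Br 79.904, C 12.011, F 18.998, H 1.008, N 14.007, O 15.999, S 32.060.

407.22 g/mol

First, the molecular formula is C16H11BrF4OS (counting implicit H from valence).
  Br: 1 × 79.904 = 79.904
  C: 16 × 12.011 = 192.176
  F: 4 × 18.998 = 75.992
  H: 11 × 1.008 = 11.088
  O: 1 × 15.999 = 15.999
  S: 1 × 32.060 = 32.060
Sum: 1×79.904 + 16×12.011 + 4×18.998 + 11×1.008 + 1×15.999 + 1×32.060 = 407.219 → 407.22 g/mol.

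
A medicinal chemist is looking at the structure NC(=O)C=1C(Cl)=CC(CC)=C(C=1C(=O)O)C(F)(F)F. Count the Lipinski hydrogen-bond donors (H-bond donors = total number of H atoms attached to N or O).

3

Donors: find every N or O and count the H atoms it carries.
  atom 1 (N): bond orders sum to 1 → 2 H
  atom 3 (O): bond orders sum to 2 → 0 H
  atom 14 (O): bond orders sum to 2 → 0 H
  atom 15 (O): bond orders sum to 1 → 1 H
Lipinski HBD = 3.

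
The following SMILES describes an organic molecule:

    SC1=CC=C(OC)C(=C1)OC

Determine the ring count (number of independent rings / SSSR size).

1

In SMILES, each pair of matching ring-closure digits denotes one ring-closing bond; the number of such bonds equals the number of independent rings.
Ring-closure bonds here: 1.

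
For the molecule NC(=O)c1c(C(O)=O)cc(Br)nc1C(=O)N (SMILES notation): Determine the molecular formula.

Walk through each heavy atom and fill implicit hydrogens from standard valence (C 4, N 3, O 2, S 2, halogen 1); for lowercase aromatic atoms, an aromatic c carries 1 H when it has two neighbours and 0 H with three, and aromatic n carries 0 H:
  atom 1: N, bond orders sum to 1 (valence 3) → 2 H
  atom 2: C, bond orders sum to 4 (valence 4) → 0 H
  atom 3: O, bond orders sum to 2 (valence 2) → 0 H
  atom 4: aromatic c, 3 neighbours → 0 H
  atom 5: aromatic c, 3 neighbours → 0 H
  atom 6: C, bond orders sum to 4 (valence 4) → 0 H
  atom 7: O, bond orders sum to 1 (valence 2) → 1 H
  atom 8: O, bond orders sum to 2 (valence 2) → 0 H
  atom 9: aromatic c, 2 neighbours → 1 H
  atom 10: aromatic c, 3 neighbours → 0 H
  atom 11: Br (halogen, monovalent) → 0 H
  atom 12: aromatic n, 2 neighbours → 0 H
  atom 13: aromatic c, 3 neighbours → 0 H
  atom 14: C, bond orders sum to 4 (valence 4) → 0 H
  atom 15: O, bond orders sum to 2 (valence 2) → 0 H
  atom 16: N, bond orders sum to 1 (valence 3) → 2 H
Totals → C:8, H:6, Br:1, N:3, O:4.
In Hill order: C8H6BrN3O4.

C8H6BrN3O4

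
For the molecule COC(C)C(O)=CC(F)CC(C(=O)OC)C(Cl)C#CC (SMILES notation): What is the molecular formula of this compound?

C14H20ClFO4

Walk through each heavy atom and fill implicit hydrogens from standard valence (C 4, N 3, O 2, S 2, halogen 1):
  atom 1: C, bond orders sum to 1 (valence 4) → 3 H
  atom 2: O, bond orders sum to 2 (valence 2) → 0 H
  atom 3: C, bond orders sum to 3 (valence 4) → 1 H
  atom 4: C, bond orders sum to 1 (valence 4) → 3 H
  atom 5: C, bond orders sum to 4 (valence 4) → 0 H
  atom 6: O, bond orders sum to 1 (valence 2) → 1 H
  atom 7: C, bond orders sum to 3 (valence 4) → 1 H
  atom 8: C, bond orders sum to 3 (valence 4) → 1 H
  atom 9: F (halogen, monovalent) → 0 H
  atom 10: C, bond orders sum to 2 (valence 4) → 2 H
  atom 11: C, bond orders sum to 3 (valence 4) → 1 H
  atom 12: C, bond orders sum to 4 (valence 4) → 0 H
  atom 13: O, bond orders sum to 2 (valence 2) → 0 H
  atom 14: O, bond orders sum to 2 (valence 2) → 0 H
  atom 15: C, bond orders sum to 1 (valence 4) → 3 H
  atom 16: C, bond orders sum to 3 (valence 4) → 1 H
  atom 17: Cl (halogen, monovalent) → 0 H
  atom 18: C, bond orders sum to 4 (valence 4) → 0 H
  atom 19: C, bond orders sum to 4 (valence 4) → 0 H
  atom 20: C, bond orders sum to 1 (valence 4) → 3 H
Totals → C:14, H:20, Cl:1, F:1, O:4.
In Hill order: C14H20ClFO4.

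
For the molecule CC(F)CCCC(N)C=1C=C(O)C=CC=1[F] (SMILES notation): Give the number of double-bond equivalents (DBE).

Degree of unsaturation = (number of rings) + (number of π bonds).
Ring closures in the SMILES: 1.
π bonds: 3 double bonds (each 1 DoU) → 3 DoU from unsaturation.
Total DoU = 1 + 3 = 4.

4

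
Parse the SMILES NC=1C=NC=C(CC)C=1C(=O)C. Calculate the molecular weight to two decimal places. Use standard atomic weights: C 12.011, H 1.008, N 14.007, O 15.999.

First, the molecular formula is C9H12N2O (counting implicit H from valence).
  C: 9 × 12.011 = 108.099
  H: 12 × 1.008 = 12.096
  N: 2 × 14.007 = 28.014
  O: 1 × 15.999 = 15.999
Sum: 9×12.011 + 12×1.008 + 2×14.007 + 1×15.999 = 164.208 → 164.21 g/mol.

164.21 g/mol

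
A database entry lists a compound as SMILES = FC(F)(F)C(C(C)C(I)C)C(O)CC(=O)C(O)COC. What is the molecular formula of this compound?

Walk through each heavy atom and fill implicit hydrogens from standard valence (C 4, N 3, O 2, S 2, halogen 1):
  atom 1: F (halogen, monovalent) → 0 H
  atom 2: C, bond orders sum to 4 (valence 4) → 0 H
  atom 3: F (halogen, monovalent) → 0 H
  atom 4: F (halogen, monovalent) → 0 H
  atom 5: C, bond orders sum to 3 (valence 4) → 1 H
  atom 6: C, bond orders sum to 3 (valence 4) → 1 H
  atom 7: C, bond orders sum to 1 (valence 4) → 3 H
  atom 8: C, bond orders sum to 3 (valence 4) → 1 H
  atom 9: I (halogen, monovalent) → 0 H
  atom 10: C, bond orders sum to 1 (valence 4) → 3 H
  atom 11: C, bond orders sum to 3 (valence 4) → 1 H
  atom 12: O, bond orders sum to 1 (valence 2) → 1 H
  atom 13: C, bond orders sum to 2 (valence 4) → 2 H
  atom 14: C, bond orders sum to 4 (valence 4) → 0 H
  atom 15: O, bond orders sum to 2 (valence 2) → 0 H
  atom 16: C, bond orders sum to 3 (valence 4) → 1 H
  atom 17: O, bond orders sum to 1 (valence 2) → 1 H
  atom 18: C, bond orders sum to 2 (valence 4) → 2 H
  atom 19: O, bond orders sum to 2 (valence 2) → 0 H
  atom 20: C, bond orders sum to 1 (valence 4) → 3 H
Totals → C:12, H:20, F:3, I:1, O:4.

C12H20F3IO4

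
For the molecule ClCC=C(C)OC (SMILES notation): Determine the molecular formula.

C5H9ClO

Walk through each heavy atom and fill implicit hydrogens from standard valence (C 4, N 3, O 2, S 2, halogen 1):
  atom 1: Cl (halogen, monovalent) → 0 H
  atom 2: C, bond orders sum to 2 (valence 4) → 2 H
  atom 3: C, bond orders sum to 3 (valence 4) → 1 H
  atom 4: C, bond orders sum to 4 (valence 4) → 0 H
  atom 5: C, bond orders sum to 1 (valence 4) → 3 H
  atom 6: O, bond orders sum to 2 (valence 2) → 0 H
  atom 7: C, bond orders sum to 1 (valence 4) → 3 H
Totals → C:5, H:9, Cl:1, O:1.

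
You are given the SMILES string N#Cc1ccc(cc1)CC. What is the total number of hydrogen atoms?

Walk through each heavy atom and fill implicit hydrogens from standard valence (C 4, N 3, O 2, S 2, halogen 1); for lowercase aromatic atoms, an aromatic c carries 1 H when it has two neighbours and 0 H with three, and aromatic n carries 0 H:
  atom 1: N, bond orders sum to 3 (valence 3) → 0 H
  atom 2: C, bond orders sum to 4 (valence 4) → 0 H
  atom 3: aromatic c, 3 neighbours → 0 H
  atom 4: aromatic c, 2 neighbours → 1 H
  atom 5: aromatic c, 2 neighbours → 1 H
  atom 6: aromatic c, 3 neighbours → 0 H
  atom 7: aromatic c, 2 neighbours → 1 H
  atom 8: aromatic c, 2 neighbours → 1 H
  atom 9: C, bond orders sum to 2 (valence 4) → 2 H
  atom 10: C, bond orders sum to 1 (valence 4) → 3 H
Total hydrogens: 9.

9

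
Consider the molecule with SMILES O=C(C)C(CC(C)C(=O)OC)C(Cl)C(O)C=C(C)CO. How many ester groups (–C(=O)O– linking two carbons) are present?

The ester motif appears at heavy-atom position 8 in the SMILES.
Other groups present: 1 alkene, 2 hydroxyl, 1 ketone.
Ester count: 1.

1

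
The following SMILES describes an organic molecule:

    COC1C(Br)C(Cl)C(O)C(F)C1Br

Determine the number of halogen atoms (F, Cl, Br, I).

4

Halogen atoms appear at heavy-atom positions 5, 7, 11, 13 (2×Br, 1×Cl, 1×F).
Other groups present: 1 ether, 1 hydroxyl.
Halogen count: 4.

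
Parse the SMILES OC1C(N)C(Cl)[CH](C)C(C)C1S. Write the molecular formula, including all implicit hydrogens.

C8H16ClNOS

Walk through each heavy atom and fill implicit hydrogens from standard valence (C 4, N 3, O 2, S 2, halogen 1):
  atom 1: O, bond orders sum to 1 (valence 2) → 1 H
  atom 2: C, bond orders sum to 3 (valence 4) → 1 H
  atom 3: C, bond orders sum to 3 (valence 4) → 1 H
  atom 4: N, bond orders sum to 1 (valence 3) → 2 H
  atom 5: C, bond orders sum to 3 (valence 4) → 1 H
  atom 6: Cl (halogen, monovalent) → 0 H
  atom 7: C with explicit H count 1
  atom 8: C, bond orders sum to 1 (valence 4) → 3 H
  atom 9: C, bond orders sum to 3 (valence 4) → 1 H
  atom 10: C, bond orders sum to 1 (valence 4) → 3 H
  atom 11: C, bond orders sum to 3 (valence 4) → 1 H
  atom 12: S, bond orders sum to 1 (valence 2) → 1 H
Totals → C:8, H:16, Cl:1, N:1, O:1, S:1.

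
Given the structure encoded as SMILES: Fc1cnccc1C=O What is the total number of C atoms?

6

Count every carbon token in the SMILES (each C, including those in ring-closure positions and inside branches).
Carbon count: 6.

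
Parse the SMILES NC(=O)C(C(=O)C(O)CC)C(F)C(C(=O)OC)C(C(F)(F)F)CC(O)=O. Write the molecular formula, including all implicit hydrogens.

C14H19F4NO7

Walk through each heavy atom and fill implicit hydrogens from standard valence (C 4, N 3, O 2, S 2, halogen 1):
  atom 1: N, bond orders sum to 1 (valence 3) → 2 H
  atom 2: C, bond orders sum to 4 (valence 4) → 0 H
  atom 3: O, bond orders sum to 2 (valence 2) → 0 H
  atom 4: C, bond orders sum to 3 (valence 4) → 1 H
  atom 5: C, bond orders sum to 4 (valence 4) → 0 H
  atom 6: O, bond orders sum to 2 (valence 2) → 0 H
  atom 7: C, bond orders sum to 3 (valence 4) → 1 H
  atom 8: O, bond orders sum to 1 (valence 2) → 1 H
  atom 9: C, bond orders sum to 2 (valence 4) → 2 H
  atom 10: C, bond orders sum to 1 (valence 4) → 3 H
  atom 11: C, bond orders sum to 3 (valence 4) → 1 H
  atom 12: F (halogen, monovalent) → 0 H
  atom 13: C, bond orders sum to 3 (valence 4) → 1 H
  atom 14: C, bond orders sum to 4 (valence 4) → 0 H
  atom 15: O, bond orders sum to 2 (valence 2) → 0 H
  atom 16: O, bond orders sum to 2 (valence 2) → 0 H
  atom 17: C, bond orders sum to 1 (valence 4) → 3 H
  atom 18: C, bond orders sum to 3 (valence 4) → 1 H
  atom 19: C, bond orders sum to 4 (valence 4) → 0 H
  atom 20: F (halogen, monovalent) → 0 H
  atom 21: F (halogen, monovalent) → 0 H
  atom 22: F (halogen, monovalent) → 0 H
  atom 23: C, bond orders sum to 2 (valence 4) → 2 H
  atom 24: C, bond orders sum to 4 (valence 4) → 0 H
  atom 25: O, bond orders sum to 1 (valence 2) → 1 H
  atom 26: O, bond orders sum to 2 (valence 2) → 0 H
Totals → C:14, H:19, F:4, N:1, O:7.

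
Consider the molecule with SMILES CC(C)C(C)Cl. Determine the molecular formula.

C5H11Cl

Walk through each heavy atom and fill implicit hydrogens from standard valence (C 4, N 3, O 2, S 2, halogen 1):
  atom 1: C, bond orders sum to 1 (valence 4) → 3 H
  atom 2: C, bond orders sum to 3 (valence 4) → 1 H
  atom 3: C, bond orders sum to 1 (valence 4) → 3 H
  atom 4: C, bond orders sum to 3 (valence 4) → 1 H
  atom 5: C, bond orders sum to 1 (valence 4) → 3 H
  atom 6: Cl (halogen, monovalent) → 0 H
Totals → C:5, H:11, Cl:1.
In Hill order: C5H11Cl.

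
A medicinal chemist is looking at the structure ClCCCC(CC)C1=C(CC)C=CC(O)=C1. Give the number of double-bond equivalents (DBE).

Degree of unsaturation = (number of rings) + (number of π bonds).
Ring closures in the SMILES: 1.
π bonds: 3 double bonds (each 1 DoU) → 3 DoU from unsaturation.
Total DoU = 1 + 3 = 4.

4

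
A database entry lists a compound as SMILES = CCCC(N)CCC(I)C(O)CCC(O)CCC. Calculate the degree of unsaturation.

Molecular formula: C14H30INO2.
DoU = (2C + 2 + N − H − X) / 2, where X is the halogen count and O/S are ignored.
    = (2·14 + 2 + 1 − 30 − 1) / 2 = 0 / 2 = 0.

0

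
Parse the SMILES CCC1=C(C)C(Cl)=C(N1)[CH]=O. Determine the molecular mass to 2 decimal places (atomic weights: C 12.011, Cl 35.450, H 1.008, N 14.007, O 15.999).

171.62 g/mol

First, the molecular formula is C8H10ClNO (counting implicit H from valence).
  C: 8 × 12.011 = 96.088
  Cl: 1 × 35.450 = 35.450
  H: 10 × 1.008 = 10.080
  N: 1 × 14.007 = 14.007
  O: 1 × 15.999 = 15.999
Sum: 8×12.011 + 1×35.450 + 10×1.008 + 1×14.007 + 1×15.999 = 171.624 → 171.62 g/mol.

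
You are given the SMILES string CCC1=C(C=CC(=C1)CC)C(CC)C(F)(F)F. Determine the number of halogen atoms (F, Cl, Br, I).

3

Halogen atoms appear at heavy-atom positions 15, 16, 17 (3×F).
Halogen count: 3.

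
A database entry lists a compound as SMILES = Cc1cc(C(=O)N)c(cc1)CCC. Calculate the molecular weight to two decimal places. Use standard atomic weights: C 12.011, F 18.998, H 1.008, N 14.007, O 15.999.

First, the molecular formula is C11H15NO (counting implicit H from valence).
  C: 11 × 12.011 = 132.121
  H: 15 × 1.008 = 15.120
  N: 1 × 14.007 = 14.007
  O: 1 × 15.999 = 15.999
Sum: 11×12.011 + 15×1.008 + 1×14.007 + 1×15.999 = 177.247 → 177.25 g/mol.

177.25 g/mol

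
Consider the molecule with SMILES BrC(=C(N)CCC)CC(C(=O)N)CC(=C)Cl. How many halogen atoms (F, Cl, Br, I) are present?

Halogen atoms appear at heavy-atom positions 1, 16 (1×Br, 1×Cl).
Other groups present: 2 alkene, 1 amide, 1 primary amine.
Halogen count: 2.

2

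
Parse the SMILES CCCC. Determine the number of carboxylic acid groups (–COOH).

Scan the SMILES for the carboxylic acid motif — none present.

0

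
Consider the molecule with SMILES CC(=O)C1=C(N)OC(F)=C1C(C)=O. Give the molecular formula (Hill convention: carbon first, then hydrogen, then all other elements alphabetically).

C8H8FNO3

Walk through each heavy atom and fill implicit hydrogens from standard valence (C 4, N 3, O 2, S 2, halogen 1):
  atom 1: C, bond orders sum to 1 (valence 4) → 3 H
  atom 2: C, bond orders sum to 4 (valence 4) → 0 H
  atom 3: O, bond orders sum to 2 (valence 2) → 0 H
  atom 4: C, bond orders sum to 4 (valence 4) → 0 H
  atom 5: C, bond orders sum to 4 (valence 4) → 0 H
  atom 6: N, bond orders sum to 1 (valence 3) → 2 H
  atom 7: O, bond orders sum to 2 (valence 2) → 0 H
  atom 8: C, bond orders sum to 4 (valence 4) → 0 H
  atom 9: F (halogen, monovalent) → 0 H
  atom 10: C, bond orders sum to 4 (valence 4) → 0 H
  atom 11: C, bond orders sum to 4 (valence 4) → 0 H
  atom 12: C, bond orders sum to 1 (valence 4) → 3 H
  atom 13: O, bond orders sum to 2 (valence 2) → 0 H
Totals → C:8, H:8, F:1, N:1, O:3.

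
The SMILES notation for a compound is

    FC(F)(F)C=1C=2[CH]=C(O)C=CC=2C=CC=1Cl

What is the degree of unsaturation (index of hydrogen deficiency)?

Molecular formula: C11H6ClF3O.
DoU = (2C + 2 + N − H − X) / 2, where X is the halogen count and O/S are ignored.
    = (2·11 + 2 + 0 − 6 − 4) / 2 = 14 / 2 = 7.

7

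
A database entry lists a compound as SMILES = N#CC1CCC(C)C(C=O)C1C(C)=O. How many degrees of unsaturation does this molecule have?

5

Molecular formula: C11H15NO2.
DoU = (2C + 2 + N − H − X) / 2, where X is the halogen count and O/S are ignored.
    = (2·11 + 2 + 1 − 15 − 0) / 2 = 10 / 2 = 5.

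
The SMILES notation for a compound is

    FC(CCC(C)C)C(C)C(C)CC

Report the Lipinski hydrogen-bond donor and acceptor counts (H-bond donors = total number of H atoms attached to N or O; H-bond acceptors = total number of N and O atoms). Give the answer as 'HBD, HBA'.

0, 0

Donors: find every N or O and count the H atoms it carries.
  (no N or O atoms present)
Lipinski HBD = 0.
Acceptors: N atoms = 0, O atoms = 0 → HBA = 0.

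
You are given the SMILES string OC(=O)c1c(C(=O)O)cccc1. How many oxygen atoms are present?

Scan the SMILES for O atoms (remember two-letter symbols like Cl and Br are single atoms).
Oxygen count: 4.

4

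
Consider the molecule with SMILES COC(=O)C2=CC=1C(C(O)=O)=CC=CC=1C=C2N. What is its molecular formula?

Walk through each heavy atom and fill implicit hydrogens from standard valence (C 4, N 3, O 2, S 2, halogen 1):
  atom 1: C, bond orders sum to 1 (valence 4) → 3 H
  atom 2: O, bond orders sum to 2 (valence 2) → 0 H
  atom 3: C, bond orders sum to 4 (valence 4) → 0 H
  atom 4: O, bond orders sum to 2 (valence 2) → 0 H
  atom 5: C, bond orders sum to 4 (valence 4) → 0 H
  atom 6: C, bond orders sum to 3 (valence 4) → 1 H
  atom 7: C, bond orders sum to 4 (valence 4) → 0 H
  atom 8: C, bond orders sum to 4 (valence 4) → 0 H
  atom 9: C, bond orders sum to 4 (valence 4) → 0 H
  atom 10: O, bond orders sum to 1 (valence 2) → 1 H
  atom 11: O, bond orders sum to 2 (valence 2) → 0 H
  atom 12: C, bond orders sum to 3 (valence 4) → 1 H
  atom 13: C, bond orders sum to 3 (valence 4) → 1 H
  atom 14: C, bond orders sum to 3 (valence 4) → 1 H
  atom 15: C, bond orders sum to 4 (valence 4) → 0 H
  atom 16: C, bond orders sum to 3 (valence 4) → 1 H
  atom 17: C, bond orders sum to 4 (valence 4) → 0 H
  atom 18: N, bond orders sum to 1 (valence 3) → 2 H
Totals → C:13, H:11, N:1, O:4.

C13H11NO4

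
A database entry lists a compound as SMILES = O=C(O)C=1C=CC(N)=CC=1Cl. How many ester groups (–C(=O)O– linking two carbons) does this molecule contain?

0

Scan the SMILES for the ester motif — none present.
Groups that are present: 1 carboxylic acid, 1 primary amine.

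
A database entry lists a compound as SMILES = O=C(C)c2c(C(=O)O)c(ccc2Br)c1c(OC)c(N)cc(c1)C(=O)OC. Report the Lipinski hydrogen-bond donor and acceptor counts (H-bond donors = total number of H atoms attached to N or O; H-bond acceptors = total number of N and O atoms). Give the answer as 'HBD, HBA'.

3, 7

Donors: find every N or O and count the H atoms it carries.
  atom 1 (O): bond orders sum to 2 → 0 H
  atom 7 (O): bond orders sum to 2 → 0 H
  atom 8 (O): bond orders sum to 1 → 1 H
  atom 16 (O): bond orders sum to 2 → 0 H
  atom 19 (N): bond orders sum to 1 → 2 H
  atom 24 (O): bond orders sum to 2 → 0 H
  atom 25 (O): bond orders sum to 2 → 0 H
Lipinski HBD = 3.
Acceptors: N atoms = 1, O atoms = 6 → HBA = 7.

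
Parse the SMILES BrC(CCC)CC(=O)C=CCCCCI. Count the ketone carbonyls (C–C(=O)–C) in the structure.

1

The ketone motif appears at heavy-atom position 7 in the SMILES.
Other groups present: 1 alkene.
Ketone count: 1.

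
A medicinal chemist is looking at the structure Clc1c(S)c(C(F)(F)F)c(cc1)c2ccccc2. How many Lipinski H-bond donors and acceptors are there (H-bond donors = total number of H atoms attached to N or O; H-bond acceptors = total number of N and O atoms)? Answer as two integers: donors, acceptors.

0, 0

Donors: find every N or O and count the H atoms it carries.
  (no N or O atoms present)
Lipinski HBD = 0.
Acceptors: N atoms = 0, O atoms = 0 → HBA = 0.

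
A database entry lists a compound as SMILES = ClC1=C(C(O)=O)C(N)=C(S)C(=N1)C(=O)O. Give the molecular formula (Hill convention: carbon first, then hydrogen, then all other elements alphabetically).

C7H5ClN2O4S

Walk through each heavy atom and fill implicit hydrogens from standard valence (C 4, N 3, O 2, S 2, halogen 1):
  atom 1: Cl (halogen, monovalent) → 0 H
  atom 2: C, bond orders sum to 4 (valence 4) → 0 H
  atom 3: C, bond orders sum to 4 (valence 4) → 0 H
  atom 4: C, bond orders sum to 4 (valence 4) → 0 H
  atom 5: O, bond orders sum to 1 (valence 2) → 1 H
  atom 6: O, bond orders sum to 2 (valence 2) → 0 H
  atom 7: C, bond orders sum to 4 (valence 4) → 0 H
  atom 8: N, bond orders sum to 1 (valence 3) → 2 H
  atom 9: C, bond orders sum to 4 (valence 4) → 0 H
  atom 10: S, bond orders sum to 1 (valence 2) → 1 H
  atom 11: C, bond orders sum to 4 (valence 4) → 0 H
  atom 12: N, bond orders sum to 3 (valence 3) → 0 H
  atom 13: C, bond orders sum to 4 (valence 4) → 0 H
  atom 14: O, bond orders sum to 2 (valence 2) → 0 H
  atom 15: O, bond orders sum to 1 (valence 2) → 1 H
Totals → C:7, H:5, Cl:1, N:2, O:4, S:1.
In Hill order: C7H5ClN2O4S.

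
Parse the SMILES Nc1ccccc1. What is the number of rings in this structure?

1

In SMILES, each pair of matching ring-closure digits denotes one ring-closing bond; the number of such bonds equals the number of independent rings.
Ring-closure bonds here: 1.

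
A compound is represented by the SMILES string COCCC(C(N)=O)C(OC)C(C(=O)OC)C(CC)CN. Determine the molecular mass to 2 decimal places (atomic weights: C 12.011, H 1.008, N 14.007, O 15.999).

304.39 g/mol

First, the molecular formula is C14H28N2O5 (counting implicit H from valence).
  C: 14 × 12.011 = 168.154
  H: 28 × 1.008 = 28.224
  N: 2 × 14.007 = 28.014
  O: 5 × 15.999 = 79.995
Sum: 14×12.011 + 28×1.008 + 2×14.007 + 5×15.999 = 304.387 → 304.39 g/mol.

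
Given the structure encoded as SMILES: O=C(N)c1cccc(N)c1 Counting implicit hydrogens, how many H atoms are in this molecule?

8

Walk through each heavy atom and fill implicit hydrogens from standard valence (C 4, N 3, O 2, S 2, halogen 1); for lowercase aromatic atoms, an aromatic c carries 1 H when it has two neighbours and 0 H with three, and aromatic n carries 0 H:
  atom 1: O, bond orders sum to 2 (valence 2) → 0 H
  atom 2: C, bond orders sum to 4 (valence 4) → 0 H
  atom 3: N, bond orders sum to 1 (valence 3) → 2 H
  atom 4: aromatic c, 3 neighbours → 0 H
  atom 5: aromatic c, 2 neighbours → 1 H
  atom 6: aromatic c, 2 neighbours → 1 H
  atom 7: aromatic c, 2 neighbours → 1 H
  atom 8: aromatic c, 3 neighbours → 0 H
  atom 9: N, bond orders sum to 1 (valence 3) → 2 H
  atom 10: aromatic c, 2 neighbours → 1 H
Total hydrogens: 8.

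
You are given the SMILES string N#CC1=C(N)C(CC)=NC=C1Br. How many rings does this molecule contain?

1

In SMILES, each pair of matching ring-closure digits denotes one ring-closing bond; the number of such bonds equals the number of independent rings.
Ring-closure bonds here: 1.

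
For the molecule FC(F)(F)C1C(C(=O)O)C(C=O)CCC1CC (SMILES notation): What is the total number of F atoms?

Scan the SMILES for F atoms (remember two-letter symbols like Cl and Br are single atoms).
Fluorine count: 3.

3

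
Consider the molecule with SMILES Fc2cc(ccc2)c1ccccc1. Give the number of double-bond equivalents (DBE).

8

Molecular formula: C12H9F.
DoU = (2C + 2 + N − H − X) / 2, where X is the halogen count and O/S are ignored.
    = (2·12 + 2 + 0 − 9 − 1) / 2 = 16 / 2 = 8.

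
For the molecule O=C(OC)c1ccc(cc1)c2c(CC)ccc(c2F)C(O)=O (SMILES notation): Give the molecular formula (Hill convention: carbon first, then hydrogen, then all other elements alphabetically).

C17H15FO4

Walk through each heavy atom and fill implicit hydrogens from standard valence (C 4, N 3, O 2, S 2, halogen 1); for lowercase aromatic atoms, an aromatic c carries 1 H when it has two neighbours and 0 H with three, and aromatic n carries 0 H:
  atom 1: O, bond orders sum to 2 (valence 2) → 0 H
  atom 2: C, bond orders sum to 4 (valence 4) → 0 H
  atom 3: O, bond orders sum to 2 (valence 2) → 0 H
  atom 4: C, bond orders sum to 1 (valence 4) → 3 H
  atom 5: aromatic c, 3 neighbours → 0 H
  atom 6: aromatic c, 2 neighbours → 1 H
  atom 7: aromatic c, 2 neighbours → 1 H
  atom 8: aromatic c, 3 neighbours → 0 H
  atom 9: aromatic c, 2 neighbours → 1 H
  atom 10: aromatic c, 2 neighbours → 1 H
  atom 11: aromatic c, 3 neighbours → 0 H
  atom 12: aromatic c, 3 neighbours → 0 H
  atom 13: C, bond orders sum to 2 (valence 4) → 2 H
  atom 14: C, bond orders sum to 1 (valence 4) → 3 H
  atom 15: aromatic c, 2 neighbours → 1 H
  atom 16: aromatic c, 2 neighbours → 1 H
  atom 17: aromatic c, 3 neighbours → 0 H
  atom 18: aromatic c, 3 neighbours → 0 H
  atom 19: F (halogen, monovalent) → 0 H
  atom 20: C, bond orders sum to 4 (valence 4) → 0 H
  atom 21: O, bond orders sum to 1 (valence 2) → 1 H
  atom 22: O, bond orders sum to 2 (valence 2) → 0 H
Totals → C:17, H:15, F:1, O:4.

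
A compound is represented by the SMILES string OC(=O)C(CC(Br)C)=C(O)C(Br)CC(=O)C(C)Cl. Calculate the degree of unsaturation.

Degree of unsaturation = (number of rings) + (number of π bonds).
Ring closures in the SMILES: 0.
π bonds: 3 double bonds (each 1 DoU) → 3 DoU from unsaturation.
Total DoU = 0 + 3 = 3.

3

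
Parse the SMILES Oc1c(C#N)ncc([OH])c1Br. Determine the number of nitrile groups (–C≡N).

1

The nitrile motif appears at heavy-atom position 4 in the SMILES.
Other groups present: 2 hydroxyl.
Nitrile count: 1.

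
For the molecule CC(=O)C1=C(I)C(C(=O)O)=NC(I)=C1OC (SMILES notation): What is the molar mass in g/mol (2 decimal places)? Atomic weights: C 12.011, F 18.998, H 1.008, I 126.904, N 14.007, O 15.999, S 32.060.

446.97 g/mol

First, the molecular formula is C9H7I2NO4 (counting implicit H from valence).
  C: 9 × 12.011 = 108.099
  H: 7 × 1.008 = 7.056
  I: 2 × 126.904 = 253.808
  N: 1 × 14.007 = 14.007
  O: 4 × 15.999 = 63.996
Sum: 9×12.011 + 7×1.008 + 2×126.904 + 1×14.007 + 4×15.999 = 446.966 → 446.97 g/mol.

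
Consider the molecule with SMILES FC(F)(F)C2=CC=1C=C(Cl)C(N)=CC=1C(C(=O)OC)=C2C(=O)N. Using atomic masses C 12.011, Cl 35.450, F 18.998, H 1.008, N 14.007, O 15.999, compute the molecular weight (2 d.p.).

346.69 g/mol

First, the molecular formula is C14H10ClF3N2O3 (counting implicit H from valence).
  C: 14 × 12.011 = 168.154
  Cl: 1 × 35.450 = 35.450
  F: 3 × 18.998 = 56.994
  H: 10 × 1.008 = 10.080
  N: 2 × 14.007 = 28.014
  O: 3 × 15.999 = 47.997
Sum: 14×12.011 + 1×35.450 + 3×18.998 + 10×1.008 + 2×14.007 + 3×15.999 = 346.689 → 346.69 g/mol.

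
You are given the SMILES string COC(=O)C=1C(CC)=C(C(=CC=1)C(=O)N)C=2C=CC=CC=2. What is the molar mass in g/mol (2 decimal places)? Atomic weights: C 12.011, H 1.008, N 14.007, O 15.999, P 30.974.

First, the molecular formula is C17H17NO3 (counting implicit H from valence).
  C: 17 × 12.011 = 204.187
  H: 17 × 1.008 = 17.136
  N: 1 × 14.007 = 14.007
  O: 3 × 15.999 = 47.997
Sum: 17×12.011 + 17×1.008 + 1×14.007 + 3×15.999 = 283.327 → 283.33 g/mol.

283.33 g/mol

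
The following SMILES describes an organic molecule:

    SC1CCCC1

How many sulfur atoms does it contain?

1

Scan the SMILES for S atoms (remember two-letter symbols like Cl and Br are single atoms).
Sulfur count: 1.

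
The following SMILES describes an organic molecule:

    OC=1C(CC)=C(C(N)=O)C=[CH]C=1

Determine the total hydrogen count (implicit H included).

Walk through each heavy atom and fill implicit hydrogens from standard valence (C 4, N 3, O 2, S 2, halogen 1):
  atom 1: O, bond orders sum to 1 (valence 2) → 1 H
  atom 2: C, bond orders sum to 4 (valence 4) → 0 H
  atom 3: C, bond orders sum to 4 (valence 4) → 0 H
  atom 4: C, bond orders sum to 2 (valence 4) → 2 H
  atom 5: C, bond orders sum to 1 (valence 4) → 3 H
  atom 6: C, bond orders sum to 4 (valence 4) → 0 H
  atom 7: C, bond orders sum to 4 (valence 4) → 0 H
  atom 8: N, bond orders sum to 1 (valence 3) → 2 H
  atom 9: O, bond orders sum to 2 (valence 2) → 0 H
  atom 10: C, bond orders sum to 3 (valence 4) → 1 H
  atom 11: C with explicit H count 1
  atom 12: C, bond orders sum to 3 (valence 4) → 1 H
Total hydrogens: 11.

11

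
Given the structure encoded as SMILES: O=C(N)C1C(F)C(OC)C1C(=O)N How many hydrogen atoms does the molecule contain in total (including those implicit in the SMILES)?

11

Walk through each heavy atom and fill implicit hydrogens from standard valence (C 4, N 3, O 2, S 2, halogen 1):
  atom 1: O, bond orders sum to 2 (valence 2) → 0 H
  atom 2: C, bond orders sum to 4 (valence 4) → 0 H
  atom 3: N, bond orders sum to 1 (valence 3) → 2 H
  atom 4: C, bond orders sum to 3 (valence 4) → 1 H
  atom 5: C, bond orders sum to 3 (valence 4) → 1 H
  atom 6: F (halogen, monovalent) → 0 H
  atom 7: C, bond orders sum to 3 (valence 4) → 1 H
  atom 8: O, bond orders sum to 2 (valence 2) → 0 H
  atom 9: C, bond orders sum to 1 (valence 4) → 3 H
  atom 10: C, bond orders sum to 3 (valence 4) → 1 H
  atom 11: C, bond orders sum to 4 (valence 4) → 0 H
  atom 12: O, bond orders sum to 2 (valence 2) → 0 H
  atom 13: N, bond orders sum to 1 (valence 3) → 2 H
Total hydrogens: 11.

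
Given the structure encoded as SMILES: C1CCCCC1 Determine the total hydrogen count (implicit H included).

Walk through each heavy atom and fill implicit hydrogens from standard valence (C 4, N 3, O 2, S 2, halogen 1):
  atom 1: C, bond orders sum to 2 (valence 4) → 2 H
  atom 2: C, bond orders sum to 2 (valence 4) → 2 H
  atom 3: C, bond orders sum to 2 (valence 4) → 2 H
  atom 4: C, bond orders sum to 2 (valence 4) → 2 H
  atom 5: C, bond orders sum to 2 (valence 4) → 2 H
  atom 6: C, bond orders sum to 2 (valence 4) → 2 H
Total hydrogens: 12.

12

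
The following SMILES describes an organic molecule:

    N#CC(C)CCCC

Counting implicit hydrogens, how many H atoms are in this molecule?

13

Walk through each heavy atom and fill implicit hydrogens from standard valence (C 4, N 3, O 2, S 2, halogen 1):
  atom 1: N, bond orders sum to 3 (valence 3) → 0 H
  atom 2: C, bond orders sum to 4 (valence 4) → 0 H
  atom 3: C, bond orders sum to 3 (valence 4) → 1 H
  atom 4: C, bond orders sum to 1 (valence 4) → 3 H
  atom 5: C, bond orders sum to 2 (valence 4) → 2 H
  atom 6: C, bond orders sum to 2 (valence 4) → 2 H
  atom 7: C, bond orders sum to 2 (valence 4) → 2 H
  atom 8: C, bond orders sum to 1 (valence 4) → 3 H
Total hydrogens: 13.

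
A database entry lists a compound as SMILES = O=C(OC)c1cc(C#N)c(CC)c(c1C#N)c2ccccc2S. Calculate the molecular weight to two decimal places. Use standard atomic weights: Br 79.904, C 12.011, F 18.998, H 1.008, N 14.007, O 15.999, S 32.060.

322.38 g/mol

First, the molecular formula is C18H14N2O2S (counting implicit H from valence).
  C: 18 × 12.011 = 216.198
  H: 14 × 1.008 = 14.112
  N: 2 × 14.007 = 28.014
  O: 2 × 15.999 = 31.998
  S: 1 × 32.060 = 32.060
Sum: 18×12.011 + 14×1.008 + 2×14.007 + 2×15.999 + 1×32.060 = 322.382 → 322.38 g/mol.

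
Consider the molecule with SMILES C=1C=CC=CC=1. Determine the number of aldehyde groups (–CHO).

0

Scan the SMILES for the aldehyde motif — none present.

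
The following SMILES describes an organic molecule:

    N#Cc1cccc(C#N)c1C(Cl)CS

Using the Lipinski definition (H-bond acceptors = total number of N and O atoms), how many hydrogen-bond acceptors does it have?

2

N atoms: 2; O atoms: 0.
Lipinski HBA = 2 + 0 = 2.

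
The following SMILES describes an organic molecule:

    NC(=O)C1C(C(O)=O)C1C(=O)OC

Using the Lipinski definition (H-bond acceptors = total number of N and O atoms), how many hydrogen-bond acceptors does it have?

6

N atoms: 1; O atoms: 5.
Lipinski HBA = 1 + 5 = 6.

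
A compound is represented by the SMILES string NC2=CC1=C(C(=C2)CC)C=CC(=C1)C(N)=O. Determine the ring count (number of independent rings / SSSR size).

In SMILES, each pair of matching ring-closure digits denotes one ring-closing bond; the number of such bonds equals the number of independent rings.
Ring-closure bonds here: 2.

2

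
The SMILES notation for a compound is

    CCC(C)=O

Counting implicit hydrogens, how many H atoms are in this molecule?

Walk through each heavy atom and fill implicit hydrogens from standard valence (C 4, N 3, O 2, S 2, halogen 1):
  atom 1: C, bond orders sum to 1 (valence 4) → 3 H
  atom 2: C, bond orders sum to 2 (valence 4) → 2 H
  atom 3: C, bond orders sum to 4 (valence 4) → 0 H
  atom 4: C, bond orders sum to 1 (valence 4) → 3 H
  atom 5: O, bond orders sum to 2 (valence 2) → 0 H
Total hydrogens: 8.

8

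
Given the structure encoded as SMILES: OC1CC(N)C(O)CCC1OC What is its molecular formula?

Walk through each heavy atom and fill implicit hydrogens from standard valence (C 4, N 3, O 2, S 2, halogen 1):
  atom 1: O, bond orders sum to 1 (valence 2) → 1 H
  atom 2: C, bond orders sum to 3 (valence 4) → 1 H
  atom 3: C, bond orders sum to 2 (valence 4) → 2 H
  atom 4: C, bond orders sum to 3 (valence 4) → 1 H
  atom 5: N, bond orders sum to 1 (valence 3) → 2 H
  atom 6: C, bond orders sum to 3 (valence 4) → 1 H
  atom 7: O, bond orders sum to 1 (valence 2) → 1 H
  atom 8: C, bond orders sum to 2 (valence 4) → 2 H
  atom 9: C, bond orders sum to 2 (valence 4) → 2 H
  atom 10: C, bond orders sum to 3 (valence 4) → 1 H
  atom 11: O, bond orders sum to 2 (valence 2) → 0 H
  atom 12: C, bond orders sum to 1 (valence 4) → 3 H
Totals → C:8, H:17, N:1, O:3.
In Hill order: C8H17NO3.

C8H17NO3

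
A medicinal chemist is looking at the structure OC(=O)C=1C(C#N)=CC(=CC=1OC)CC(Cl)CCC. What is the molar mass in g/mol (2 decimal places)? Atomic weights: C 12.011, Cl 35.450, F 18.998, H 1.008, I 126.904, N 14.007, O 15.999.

First, the molecular formula is C14H16ClNO3 (counting implicit H from valence).
  C: 14 × 12.011 = 168.154
  Cl: 1 × 35.450 = 35.450
  H: 16 × 1.008 = 16.128
  N: 1 × 14.007 = 14.007
  O: 3 × 15.999 = 47.997
Sum: 14×12.011 + 1×35.450 + 16×1.008 + 1×14.007 + 3×15.999 = 281.736 → 281.74 g/mol.

281.74 g/mol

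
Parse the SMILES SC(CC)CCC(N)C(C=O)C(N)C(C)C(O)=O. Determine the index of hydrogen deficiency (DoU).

Degree of unsaturation = (number of rings) + (number of π bonds).
Ring closures in the SMILES: 0.
π bonds: 2 double bonds (each 1 DoU) → 2 DoU from unsaturation.
Total DoU = 0 + 2 = 2.

2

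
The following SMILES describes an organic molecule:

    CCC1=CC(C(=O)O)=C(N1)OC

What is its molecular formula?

Walk through each heavy atom and fill implicit hydrogens from standard valence (C 4, N 3, O 2, S 2, halogen 1):
  atom 1: C, bond orders sum to 1 (valence 4) → 3 H
  atom 2: C, bond orders sum to 2 (valence 4) → 2 H
  atom 3: C, bond orders sum to 4 (valence 4) → 0 H
  atom 4: C, bond orders sum to 3 (valence 4) → 1 H
  atom 5: C, bond orders sum to 4 (valence 4) → 0 H
  atom 6: C, bond orders sum to 4 (valence 4) → 0 H
  atom 7: O, bond orders sum to 2 (valence 2) → 0 H
  atom 8: O, bond orders sum to 1 (valence 2) → 1 H
  atom 9: C, bond orders sum to 4 (valence 4) → 0 H
  atom 10: N, bond orders sum to 2 (valence 3) → 1 H
  atom 11: O, bond orders sum to 2 (valence 2) → 0 H
  atom 12: C, bond orders sum to 1 (valence 4) → 3 H
Totals → C:8, H:11, N:1, O:3.
In Hill order: C8H11NO3.

C8H11NO3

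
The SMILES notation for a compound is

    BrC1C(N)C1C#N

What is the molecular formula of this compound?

Walk through each heavy atom and fill implicit hydrogens from standard valence (C 4, N 3, O 2, S 2, halogen 1):
  atom 1: Br (halogen, monovalent) → 0 H
  atom 2: C, bond orders sum to 3 (valence 4) → 1 H
  atom 3: C, bond orders sum to 3 (valence 4) → 1 H
  atom 4: N, bond orders sum to 1 (valence 3) → 2 H
  atom 5: C, bond orders sum to 3 (valence 4) → 1 H
  atom 6: C, bond orders sum to 4 (valence 4) → 0 H
  atom 7: N, bond orders sum to 3 (valence 3) → 0 H
Totals → C:4, H:5, Br:1, N:2.
In Hill order: C4H5BrN2.

C4H5BrN2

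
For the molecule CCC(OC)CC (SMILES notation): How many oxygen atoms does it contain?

1

Scan the SMILES for O atoms (remember two-letter symbols like Cl and Br are single atoms).
Oxygen count: 1.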